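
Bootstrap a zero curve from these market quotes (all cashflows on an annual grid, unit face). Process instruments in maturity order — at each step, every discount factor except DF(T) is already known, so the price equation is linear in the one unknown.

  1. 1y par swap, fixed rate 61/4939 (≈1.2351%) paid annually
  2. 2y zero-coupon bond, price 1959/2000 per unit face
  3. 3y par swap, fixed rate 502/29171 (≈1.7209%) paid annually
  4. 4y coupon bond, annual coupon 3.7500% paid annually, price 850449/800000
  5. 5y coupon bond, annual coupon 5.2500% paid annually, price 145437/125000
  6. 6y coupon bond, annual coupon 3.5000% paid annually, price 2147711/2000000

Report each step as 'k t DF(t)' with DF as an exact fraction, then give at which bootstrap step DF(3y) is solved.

1 1 4939/5000
2 2 1959/2000
3 3 4749/5000
4 4 1149/1250
5 5 9141/10000
6 6 8769/10000
DF(3y) is solved at step 3

step 1 [1y] swap r/1=61/4939: DF=(1 − 61/4939·(0))/(1+61/4939) = 4939/5000 ≈ 0.987800
step 2 [2y] zero: DF = P = 1959/2000 ≈ 0.979500
step 3 [3y] swap r/1=502/29171: DF=(1 − 502/29171·(0.987800+0.979500))/(1+502/29171) = 4749/5000 ≈ 0.949800
step 4 [4y] bond c/1=3/80: DF=(850449/800000 − 3/80·(0.987800+0.979500+0.949800))/(1+3/80) = 1149/1250 ≈ 0.919200
step 5 [5y] bond c/1=21/400: DF=(145437/125000 − 21/400·(0.987800+0.979500+0.949800+0.919200))/(1+21/400) = 9141/10000 ≈ 0.914100
step 6 [6y] bond c/1=7/200: DF=(2147711/2000000 − 7/200·(0.987800+0.979500+0.949800+0.919200+0.914100))/(1+7/200) = 8769/10000 ≈ 0.876900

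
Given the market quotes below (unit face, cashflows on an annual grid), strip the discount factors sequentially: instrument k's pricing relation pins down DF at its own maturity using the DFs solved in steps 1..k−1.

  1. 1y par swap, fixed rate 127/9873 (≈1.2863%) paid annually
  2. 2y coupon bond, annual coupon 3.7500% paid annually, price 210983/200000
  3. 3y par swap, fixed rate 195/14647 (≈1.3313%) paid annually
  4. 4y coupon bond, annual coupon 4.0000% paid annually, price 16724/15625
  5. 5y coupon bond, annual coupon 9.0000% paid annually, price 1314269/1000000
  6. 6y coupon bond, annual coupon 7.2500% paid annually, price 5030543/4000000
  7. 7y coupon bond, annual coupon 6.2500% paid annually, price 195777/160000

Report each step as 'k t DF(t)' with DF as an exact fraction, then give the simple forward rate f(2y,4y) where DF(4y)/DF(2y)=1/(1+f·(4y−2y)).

1 1 9873/10000
2 2 9811/10000
3 3 961/1000
4 4 1833/2000
5 5 4441/5000
6 6 4263/5000
7 7 823/1000
f(2y,4y) = ((9811/10000)/(1833/2000) − 1)/(2) = 323/9165 ≈ 3.5243%

step 1 [1y] swap r/1=127/9873: DF=(1 − 127/9873·(0))/(1+127/9873) = 9873/10000 ≈ 0.987300
step 2 [2y] bond c/1=3/80: DF=(210983/200000 − 3/80·(0.987300))/(1+3/80) = 9811/10000 ≈ 0.981100
step 3 [3y] swap r/1=195/14647: DF=(1 − 195/14647·(0.987300+0.981100))/(1+195/14647) = 961/1000 ≈ 0.961000
step 4 [4y] bond c/1=1/25: DF=(16724/15625 − 1/25·(0.987300+0.981100+0.961000))/(1+1/25) = 1833/2000 ≈ 0.916500
step 5 [5y] bond c/1=9/100: DF=(1314269/1000000 − 9/100·(0.987300+0.981100+0.961000+0.916500))/(1+9/100) = 4441/5000 ≈ 0.888200
step 6 [6y] bond c/1=29/400: DF=(5030543/4000000 − 29/400·(0.987300+0.981100+0.961000+0.916500+0.888200))/(1+29/400) = 4263/5000 ≈ 0.852600
step 7 [7y] bond c/1=1/16: DF=(195777/160000 − 1/16·(0.987300+0.981100+0.961000+0.916500+0.888200+0.852600))/(1+1/16) = 823/1000 ≈ 0.823000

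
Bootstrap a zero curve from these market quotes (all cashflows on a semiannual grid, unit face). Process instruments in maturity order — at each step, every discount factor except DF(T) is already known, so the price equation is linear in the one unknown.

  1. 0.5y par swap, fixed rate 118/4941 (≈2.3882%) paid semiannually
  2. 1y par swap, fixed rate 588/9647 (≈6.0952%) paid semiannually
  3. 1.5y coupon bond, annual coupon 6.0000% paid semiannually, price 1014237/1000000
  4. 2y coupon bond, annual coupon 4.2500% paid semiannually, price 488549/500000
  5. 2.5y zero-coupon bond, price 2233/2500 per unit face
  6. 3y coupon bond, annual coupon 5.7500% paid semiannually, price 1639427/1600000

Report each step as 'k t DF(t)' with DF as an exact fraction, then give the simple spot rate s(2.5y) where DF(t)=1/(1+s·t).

step 1 [0.5y] swap r/2=59/4941: DF=(1 − 59/4941·(0))/(1+59/4941) = 4941/5000 ≈ 0.988200
step 2 [1y] swap r/2=294/9647: DF=(1 − 294/9647·(0.988200))/(1+294/9647) = 2353/2500 ≈ 0.941200
step 3 [1.5y] bond c/2=3/100: DF=(1014237/1000000 − 3/100·(0.988200+0.941200))/(1+3/100) = 1857/2000 ≈ 0.928500
step 4 [2y] bond c/2=17/800: DF=(488549/500000 − 17/800·(0.988200+0.941200+0.928500))/(1+17/800) = 8973/10000 ≈ 0.897300
step 5 [2.5y] zero: DF = P = 2233/2500 ≈ 0.893200
step 6 [3y] bond c/2=23/800: DF=(1639427/1600000 − 23/800·(0.988200+0.941200+0.928500+0.897300+0.893200))/(1+23/800) = 8661/10000 ≈ 0.866100

1 1/2 4941/5000
2 1 2353/2500
3 3/2 1857/2000
4 2 8973/10000
5 5/2 2233/2500
6 3 8661/10000
s(2.5y) = (1/(2233/2500) − 1)/(5/2) = 534/11165 ≈ 4.7828%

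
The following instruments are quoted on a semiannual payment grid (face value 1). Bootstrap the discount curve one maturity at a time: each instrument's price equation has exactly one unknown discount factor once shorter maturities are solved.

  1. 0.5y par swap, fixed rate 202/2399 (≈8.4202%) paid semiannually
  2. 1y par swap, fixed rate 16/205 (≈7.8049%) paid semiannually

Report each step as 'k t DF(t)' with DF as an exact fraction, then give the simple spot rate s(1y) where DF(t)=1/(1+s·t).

step 1 [0.5y] swap r/2=101/2399: DF=(1 − 101/2399·(0))/(1+101/2399) = 2399/2500 ≈ 0.959600
step 2 [1y] swap r/2=8/205: DF=(1 − 8/205·(0.959600))/(1+8/205) = 579/625 ≈ 0.926400

1 1/2 2399/2500
2 1 579/625
s(1y) = (1/(579/625) − 1)/(1) = 46/579 ≈ 7.9447%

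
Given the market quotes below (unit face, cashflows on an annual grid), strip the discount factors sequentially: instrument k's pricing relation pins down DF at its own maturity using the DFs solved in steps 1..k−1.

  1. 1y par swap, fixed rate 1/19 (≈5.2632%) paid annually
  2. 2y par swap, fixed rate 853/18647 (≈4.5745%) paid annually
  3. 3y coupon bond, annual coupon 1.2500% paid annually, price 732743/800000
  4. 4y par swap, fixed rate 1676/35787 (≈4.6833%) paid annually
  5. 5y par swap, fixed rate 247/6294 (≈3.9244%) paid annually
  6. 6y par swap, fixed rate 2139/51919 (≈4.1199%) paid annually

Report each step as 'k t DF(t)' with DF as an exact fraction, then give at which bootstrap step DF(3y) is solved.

step 1 [1y] swap r/1=1/19: DF=(1 − 1/19·(0))/(1+1/19) = 19/20 ≈ 0.950000
step 2 [2y] swap r/1=853/18647: DF=(1 − 853/18647·(0.950000))/(1+853/18647) = 9147/10000 ≈ 0.914700
step 3 [3y] bond c/1=1/80: DF=(732743/800000 − 1/80·(0.950000+0.914700))/(1+1/80) = 551/625 ≈ 0.881600
step 4 [4y] swap r/1=1676/35787: DF=(1 − 1676/35787·(0.950000+0.914700+0.881600))/(1+1676/35787) = 2081/2500 ≈ 0.832400
step 5 [5y] swap r/1=247/6294: DF=(1 − 247/6294·(0.950000+0.914700+0.881600+0.832400))/(1+247/6294) = 8271/10000 ≈ 0.827100
step 6 [6y] swap r/1=2139/51919: DF=(1 − 2139/51919·(0.950000+0.914700+0.881600+0.832400+0.827100))/(1+2139/51919) = 7861/10000 ≈ 0.786100

1 1 19/20
2 2 9147/10000
3 3 551/625
4 4 2081/2500
5 5 8271/10000
6 6 7861/10000
DF(3y) is solved at step 3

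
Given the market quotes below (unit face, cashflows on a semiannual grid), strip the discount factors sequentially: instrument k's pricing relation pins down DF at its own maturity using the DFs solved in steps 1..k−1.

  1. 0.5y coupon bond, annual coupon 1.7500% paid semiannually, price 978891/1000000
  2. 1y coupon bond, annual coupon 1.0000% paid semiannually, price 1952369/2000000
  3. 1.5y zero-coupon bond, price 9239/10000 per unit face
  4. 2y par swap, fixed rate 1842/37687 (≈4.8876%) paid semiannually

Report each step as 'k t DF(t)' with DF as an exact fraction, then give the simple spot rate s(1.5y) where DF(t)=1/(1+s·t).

1 1/2 1213/1250
2 1 1933/2000
3 3/2 9239/10000
4 2 9079/10000
s(1.5y) = (1/(9239/10000) − 1)/(3/2) = 1522/27717 ≈ 5.4912%

step 1 [0.5y] bond c/2=7/800: DF=(978891/1000000 − 7/800·(0))/(1+7/800) = 1213/1250 ≈ 0.970400
step 2 [1y] bond c/2=1/200: DF=(1952369/2000000 − 1/200·(0.970400))/(1+1/200) = 1933/2000 ≈ 0.966500
step 3 [1.5y] zero: DF = P = 9239/10000 ≈ 0.923900
step 4 [2y] swap r/2=921/37687: DF=(1 − 921/37687·(0.970400+0.966500+0.923900))/(1+921/37687) = 9079/10000 ≈ 0.907900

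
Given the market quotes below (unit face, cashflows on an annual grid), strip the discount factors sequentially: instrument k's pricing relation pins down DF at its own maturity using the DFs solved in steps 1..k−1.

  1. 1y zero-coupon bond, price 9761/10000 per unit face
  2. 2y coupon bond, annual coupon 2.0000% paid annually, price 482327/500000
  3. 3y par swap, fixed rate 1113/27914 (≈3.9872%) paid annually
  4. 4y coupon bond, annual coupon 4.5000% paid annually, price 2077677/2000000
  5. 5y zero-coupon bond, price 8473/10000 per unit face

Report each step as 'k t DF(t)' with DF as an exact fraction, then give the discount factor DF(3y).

step 1 [1y] zero: DF = P = 9761/10000 ≈ 0.976100
step 2 [2y] bond c/1=1/50: DF=(482327/500000 − 1/50·(0.976100))/(1+1/50) = 4633/5000 ≈ 0.926600
step 3 [3y] swap r/1=1113/27914: DF=(1 − 1113/27914·(0.976100+0.926600))/(1+1113/27914) = 8887/10000 ≈ 0.888700
step 4 [4y] bond c/1=9/200: DF=(2077677/2000000 − 9/200·(0.976100+0.926600+0.888700))/(1+9/200) = 8739/10000 ≈ 0.873900
step 5 [5y] zero: DF = P = 8473/10000 ≈ 0.847300

1 1 9761/10000
2 2 4633/5000
3 3 8887/10000
4 4 8739/10000
5 5 8473/10000
DF(3y) = 8887/10000 ≈ 0.888700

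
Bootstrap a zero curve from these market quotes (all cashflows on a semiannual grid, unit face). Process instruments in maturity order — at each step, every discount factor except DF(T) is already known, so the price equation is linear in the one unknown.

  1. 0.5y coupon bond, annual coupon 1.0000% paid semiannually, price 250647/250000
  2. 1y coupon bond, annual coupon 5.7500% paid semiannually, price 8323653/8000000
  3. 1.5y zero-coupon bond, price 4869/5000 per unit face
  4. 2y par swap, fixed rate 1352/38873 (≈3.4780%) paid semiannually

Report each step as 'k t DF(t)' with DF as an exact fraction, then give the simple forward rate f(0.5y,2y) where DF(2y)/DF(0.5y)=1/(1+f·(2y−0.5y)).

step 1 [0.5y] bond c/2=1/200: DF=(250647/250000 − 1/200·(0))/(1+1/200) = 1247/1250 ≈ 0.997600
step 2 [1y] bond c/2=23/800: DF=(8323653/8000000 − 23/800·(0.997600))/(1+23/800) = 1967/2000 ≈ 0.983500
step 3 [1.5y] zero: DF = P = 4869/5000 ≈ 0.973800
step 4 [2y] swap r/2=676/38873: DF=(1 − 676/38873·(0.997600+0.983500+0.973800))/(1+676/38873) = 2331/2500 ≈ 0.932400

1 1/2 1247/1250
2 1 1967/2000
3 3/2 4869/5000
4 2 2331/2500
f(0.5y,2y) = ((1247/1250)/(2331/2500) − 1)/(3/2) = 326/6993 ≈ 4.6618%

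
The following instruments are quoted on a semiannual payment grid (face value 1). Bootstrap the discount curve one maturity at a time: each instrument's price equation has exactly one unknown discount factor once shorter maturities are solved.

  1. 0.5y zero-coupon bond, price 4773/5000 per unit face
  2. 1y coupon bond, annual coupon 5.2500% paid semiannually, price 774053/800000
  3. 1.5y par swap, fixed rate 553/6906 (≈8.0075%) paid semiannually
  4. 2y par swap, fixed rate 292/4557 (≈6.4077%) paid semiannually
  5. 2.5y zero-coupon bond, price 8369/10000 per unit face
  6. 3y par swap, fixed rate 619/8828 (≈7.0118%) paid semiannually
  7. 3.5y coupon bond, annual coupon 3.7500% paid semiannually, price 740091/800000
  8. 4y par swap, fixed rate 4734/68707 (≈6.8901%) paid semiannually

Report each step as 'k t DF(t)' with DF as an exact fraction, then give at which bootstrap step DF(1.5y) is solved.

1 1/2 4773/5000
2 1 574/625
3 3/2 4447/5000
4 2 552/625
5 5/2 8369/10000
6 3 8143/10000
7 7/2 4053/5000
8 4 7633/10000
DF(1.5y) is solved at step 3

step 1 [0.5y] zero: DF = P = 4773/5000 ≈ 0.954600
step 2 [1y] bond c/2=21/800: DF=(774053/800000 − 21/800·(0.954600))/(1+21/800) = 574/625 ≈ 0.918400
step 3 [1.5y] swap r/2=553/13812: DF=(1 − 553/13812·(0.954600+0.918400))/(1+553/13812) = 4447/5000 ≈ 0.889400
step 4 [2y] swap r/2=146/4557: DF=(1 − 146/4557·(0.954600+0.918400+0.889400))/(1+146/4557) = 552/625 ≈ 0.883200
step 5 [2.5y] zero: DF = P = 8369/10000 ≈ 0.836900
step 6 [3y] swap r/2=619/17656: DF=(1 − 619/17656·(0.954600+0.918400+0.889400+0.883200+0.836900))/(1+619/17656) = 8143/10000 ≈ 0.814300
step 7 [3.5y] bond c/2=3/160: DF=(740091/800000 − 3/160·(0.954600+0.918400+0.889400+0.883200+0.836900+0.814300))/(1+3/160) = 4053/5000 ≈ 0.810600
step 8 [4y] swap r/2=2367/68707: DF=(1 − 2367/68707·(0.954600+0.918400+0.889400+0.883200+0.836900+0.814300+0.810600))/(1+2367/68707) = 7633/10000 ≈ 0.763300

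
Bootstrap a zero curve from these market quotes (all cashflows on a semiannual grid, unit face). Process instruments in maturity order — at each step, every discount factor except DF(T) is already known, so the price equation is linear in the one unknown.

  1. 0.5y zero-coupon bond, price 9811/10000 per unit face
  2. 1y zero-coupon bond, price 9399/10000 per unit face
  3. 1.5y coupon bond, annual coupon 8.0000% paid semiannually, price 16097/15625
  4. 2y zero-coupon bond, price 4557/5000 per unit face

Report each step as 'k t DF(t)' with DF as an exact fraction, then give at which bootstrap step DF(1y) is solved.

1 1/2 9811/10000
2 1 9399/10000
3 3/2 9167/10000
4 2 4557/5000
DF(1y) is solved at step 2

step 1 [0.5y] zero: DF = P = 9811/10000 ≈ 0.981100
step 2 [1y] zero: DF = P = 9399/10000 ≈ 0.939900
step 3 [1.5y] bond c/2=1/25: DF=(16097/15625 − 1/25·(0.981100+0.939900))/(1+1/25) = 9167/10000 ≈ 0.916700
step 4 [2y] zero: DF = P = 4557/5000 ≈ 0.911400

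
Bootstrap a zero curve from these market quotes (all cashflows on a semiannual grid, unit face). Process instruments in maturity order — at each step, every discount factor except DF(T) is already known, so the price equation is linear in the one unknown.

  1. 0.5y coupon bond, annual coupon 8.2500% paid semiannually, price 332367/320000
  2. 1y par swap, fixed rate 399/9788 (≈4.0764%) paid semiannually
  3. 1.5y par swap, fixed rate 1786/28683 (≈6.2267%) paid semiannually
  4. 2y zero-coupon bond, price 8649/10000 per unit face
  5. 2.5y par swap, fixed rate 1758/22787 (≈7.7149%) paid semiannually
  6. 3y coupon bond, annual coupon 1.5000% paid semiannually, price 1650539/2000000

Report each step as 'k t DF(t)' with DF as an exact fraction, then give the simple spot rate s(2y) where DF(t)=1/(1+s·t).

1 1/2 399/400
2 1 9601/10000
3 3/2 9107/10000
4 2 8649/10000
5 5/2 4121/5000
6 3 1963/2500
s(2y) = (1/(8649/10000) − 1)/(2) = 1351/17298 ≈ 7.8102%

step 1 [0.5y] bond c/2=33/800: DF=(332367/320000 − 33/800·(0))/(1+33/800) = 399/400 ≈ 0.997500
step 2 [1y] swap r/2=399/19576: DF=(1 − 399/19576·(0.997500))/(1+399/19576) = 9601/10000 ≈ 0.960100
step 3 [1.5y] swap r/2=893/28683: DF=(1 − 893/28683·(0.997500+0.960100))/(1+893/28683) = 9107/10000 ≈ 0.910700
step 4 [2y] zero: DF = P = 8649/10000 ≈ 0.864900
step 5 [2.5y] swap r/2=879/22787: DF=(1 − 879/22787·(0.997500+0.960100+0.910700+0.864900))/(1+879/22787) = 4121/5000 ≈ 0.824200
step 6 [3y] bond c/2=3/400: DF=(1650539/2000000 − 3/400·(0.997500+0.960100+0.910700+0.864900+0.824200))/(1+3/400) = 1963/2500 ≈ 0.785200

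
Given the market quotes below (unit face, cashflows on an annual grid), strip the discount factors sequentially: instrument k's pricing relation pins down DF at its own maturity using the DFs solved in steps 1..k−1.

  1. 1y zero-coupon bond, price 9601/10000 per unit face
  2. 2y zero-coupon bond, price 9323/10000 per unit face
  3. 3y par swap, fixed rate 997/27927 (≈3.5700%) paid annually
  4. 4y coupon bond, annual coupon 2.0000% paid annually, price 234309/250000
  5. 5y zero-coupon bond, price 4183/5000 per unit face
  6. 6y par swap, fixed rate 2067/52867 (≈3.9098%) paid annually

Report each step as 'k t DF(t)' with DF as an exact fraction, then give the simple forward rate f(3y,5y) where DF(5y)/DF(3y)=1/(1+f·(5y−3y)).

1 1 9601/10000
2 2 9323/10000
3 3 9003/10000
4 4 8641/10000
5 5 4183/5000
6 6 7933/10000
f(3y,5y) = ((9003/10000)/(4183/5000) − 1)/(2) = 637/16732 ≈ 3.8071%

step 1 [1y] zero: DF = P = 9601/10000 ≈ 0.960100
step 2 [2y] zero: DF = P = 9323/10000 ≈ 0.932300
step 3 [3y] swap r/1=997/27927: DF=(1 − 997/27927·(0.960100+0.932300))/(1+997/27927) = 9003/10000 ≈ 0.900300
step 4 [4y] bond c/1=1/50: DF=(234309/250000 − 1/50·(0.960100+0.932300+0.900300))/(1+1/50) = 8641/10000 ≈ 0.864100
step 5 [5y] zero: DF = P = 4183/5000 ≈ 0.836600
step 6 [6y] swap r/1=2067/52867: DF=(1 − 2067/52867·(0.960100+0.932300+0.900300+0.864100+0.836600))/(1+2067/52867) = 7933/10000 ≈ 0.793300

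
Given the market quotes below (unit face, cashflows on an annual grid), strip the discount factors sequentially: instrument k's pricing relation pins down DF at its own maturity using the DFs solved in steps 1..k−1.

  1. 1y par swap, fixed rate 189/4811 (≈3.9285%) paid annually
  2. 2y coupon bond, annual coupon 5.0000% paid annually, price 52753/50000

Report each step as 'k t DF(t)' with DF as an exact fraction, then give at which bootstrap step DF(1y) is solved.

step 1 [1y] swap r/1=189/4811: DF=(1 − 189/4811·(0))/(1+189/4811) = 4811/5000 ≈ 0.962200
step 2 [2y] bond c/1=1/20: DF=(52753/50000 − 1/20·(0.962200))/(1+1/20) = 959/1000 ≈ 0.959000

1 1 4811/5000
2 2 959/1000
DF(1y) is solved at step 1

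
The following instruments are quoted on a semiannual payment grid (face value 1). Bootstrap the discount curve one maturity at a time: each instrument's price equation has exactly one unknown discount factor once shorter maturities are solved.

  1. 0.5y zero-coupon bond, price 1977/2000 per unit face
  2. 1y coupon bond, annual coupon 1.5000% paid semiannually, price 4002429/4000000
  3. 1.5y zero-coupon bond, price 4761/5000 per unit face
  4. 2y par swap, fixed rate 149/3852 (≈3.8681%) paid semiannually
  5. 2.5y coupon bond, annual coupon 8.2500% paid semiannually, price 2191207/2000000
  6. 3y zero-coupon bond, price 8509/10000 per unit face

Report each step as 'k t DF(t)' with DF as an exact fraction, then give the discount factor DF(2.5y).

step 1 [0.5y] zero: DF = P = 1977/2000 ≈ 0.988500
step 2 [1y] bond c/2=3/400: DF=(4002429/4000000 − 3/400·(0.988500))/(1+3/400) = 4929/5000 ≈ 0.985800
step 3 [1.5y] zero: DF = P = 4761/5000 ≈ 0.952200
step 4 [2y] swap r/2=149/7704: DF=(1 − 149/7704·(0.988500+0.985800+0.952200))/(1+149/7704) = 1851/2000 ≈ 0.925500
step 5 [2.5y] bond c/2=33/800: DF=(2191207/2000000 − 33/800·(0.988500+0.985800+0.952200+0.925500))/(1+33/800) = 2249/2500 ≈ 0.899600
step 6 [3y] zero: DF = P = 8509/10000 ≈ 0.850900

1 1/2 1977/2000
2 1 4929/5000
3 3/2 4761/5000
4 2 1851/2000
5 5/2 2249/2500
6 3 8509/10000
DF(2.5y) = 2249/2500 ≈ 0.899600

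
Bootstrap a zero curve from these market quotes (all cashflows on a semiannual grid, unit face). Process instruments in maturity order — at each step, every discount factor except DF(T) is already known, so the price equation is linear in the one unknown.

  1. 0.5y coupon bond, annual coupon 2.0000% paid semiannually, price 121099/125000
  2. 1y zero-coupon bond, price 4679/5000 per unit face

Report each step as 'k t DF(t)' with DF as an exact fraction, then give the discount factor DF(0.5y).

1 1/2 1199/1250
2 1 4679/5000
DF(0.5y) = 1199/1250 ≈ 0.959200

step 1 [0.5y] bond c/2=1/100: DF=(121099/125000 − 1/100·(0))/(1+1/100) = 1199/1250 ≈ 0.959200
step 2 [1y] zero: DF = P = 4679/5000 ≈ 0.935800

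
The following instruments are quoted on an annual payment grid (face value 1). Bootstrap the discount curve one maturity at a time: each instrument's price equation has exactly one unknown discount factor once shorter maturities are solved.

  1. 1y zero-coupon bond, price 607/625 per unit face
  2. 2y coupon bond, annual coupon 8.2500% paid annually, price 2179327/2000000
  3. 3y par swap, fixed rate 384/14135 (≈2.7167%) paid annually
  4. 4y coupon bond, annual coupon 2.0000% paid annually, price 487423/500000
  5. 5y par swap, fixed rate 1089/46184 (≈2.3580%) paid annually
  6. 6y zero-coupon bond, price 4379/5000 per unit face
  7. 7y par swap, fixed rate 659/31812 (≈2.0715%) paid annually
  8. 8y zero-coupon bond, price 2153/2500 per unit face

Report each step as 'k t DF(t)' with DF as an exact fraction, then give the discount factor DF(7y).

step 1 [1y] zero: DF = P = 607/625 ≈ 0.971200
step 2 [2y] bond c/1=33/400: DF=(2179327/2000000 − 33/400·(0.971200))/(1+33/400) = 4663/5000 ≈ 0.932600
step 3 [3y] swap r/1=384/14135: DF=(1 − 384/14135·(0.971200+0.932600))/(1+384/14135) = 577/625 ≈ 0.923200
step 4 [4y] bond c/1=1/50: DF=(487423/500000 − 1/50·(0.971200+0.932600+0.923200))/(1+1/50) = 9003/10000 ≈ 0.900300
step 5 [5y] swap r/1=1089/46184: DF=(1 − 1089/46184·(0.971200+0.932600+0.923200+0.900300))/(1+1089/46184) = 8911/10000 ≈ 0.891100
step 6 [6y] zero: DF = P = 4379/5000 ≈ 0.875800
step 7 [7y] swap r/1=659/31812: DF=(1 − 659/31812·(0.971200+0.932600+0.923200+0.900300+0.891100+0.875800))/(1+659/31812) = 4341/5000 ≈ 0.868200
step 8 [8y] zero: DF = P = 2153/2500 ≈ 0.861200

1 1 607/625
2 2 4663/5000
3 3 577/625
4 4 9003/10000
5 5 8911/10000
6 6 4379/5000
7 7 4341/5000
8 8 2153/2500
DF(7y) = 4341/5000 ≈ 0.868200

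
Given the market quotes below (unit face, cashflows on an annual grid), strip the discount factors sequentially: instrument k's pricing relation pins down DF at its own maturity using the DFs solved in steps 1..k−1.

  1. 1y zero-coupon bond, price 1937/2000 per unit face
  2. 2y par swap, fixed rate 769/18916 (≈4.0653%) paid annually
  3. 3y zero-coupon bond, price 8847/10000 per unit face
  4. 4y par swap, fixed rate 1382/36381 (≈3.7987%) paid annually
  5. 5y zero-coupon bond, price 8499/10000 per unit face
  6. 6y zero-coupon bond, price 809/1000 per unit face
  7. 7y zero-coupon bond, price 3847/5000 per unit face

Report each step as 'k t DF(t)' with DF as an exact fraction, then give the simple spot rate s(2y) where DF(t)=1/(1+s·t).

1 1 1937/2000
2 2 9231/10000
3 3 8847/10000
4 4 4309/5000
5 5 8499/10000
6 6 809/1000
7 7 3847/5000
s(2y) = (1/(9231/10000) − 1)/(2) = 769/18462 ≈ 4.1653%

step 1 [1y] zero: DF = P = 1937/2000 ≈ 0.968500
step 2 [2y] swap r/1=769/18916: DF=(1 − 769/18916·(0.968500))/(1+769/18916) = 9231/10000 ≈ 0.923100
step 3 [3y] zero: DF = P = 8847/10000 ≈ 0.884700
step 4 [4y] swap r/1=1382/36381: DF=(1 − 1382/36381·(0.968500+0.923100+0.884700))/(1+1382/36381) = 4309/5000 ≈ 0.861800
step 5 [5y] zero: DF = P = 8499/10000 ≈ 0.849900
step 6 [6y] zero: DF = P = 809/1000 ≈ 0.809000
step 7 [7y] zero: DF = P = 3847/5000 ≈ 0.769400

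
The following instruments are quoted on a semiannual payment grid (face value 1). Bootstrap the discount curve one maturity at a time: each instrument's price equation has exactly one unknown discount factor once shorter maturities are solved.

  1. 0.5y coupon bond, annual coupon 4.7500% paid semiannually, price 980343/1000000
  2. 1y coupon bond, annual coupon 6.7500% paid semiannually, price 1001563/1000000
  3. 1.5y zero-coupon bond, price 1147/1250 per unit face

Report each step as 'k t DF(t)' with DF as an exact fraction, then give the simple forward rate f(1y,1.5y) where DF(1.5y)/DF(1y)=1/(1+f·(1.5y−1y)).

1 1/2 1197/1250
2 1 586/625
3 3/2 1147/1250
f(1y,1.5y) = ((586/625)/(1147/1250) − 1)/(1/2) = 50/1147 ≈ 4.3592%

step 1 [0.5y] bond c/2=19/800: DF=(980343/1000000 − 19/800·(0))/(1+19/800) = 1197/1250 ≈ 0.957600
step 2 [1y] bond c/2=27/800: DF=(1001563/1000000 − 27/800·(0.957600))/(1+27/800) = 586/625 ≈ 0.937600
step 3 [1.5y] zero: DF = P = 1147/1250 ≈ 0.917600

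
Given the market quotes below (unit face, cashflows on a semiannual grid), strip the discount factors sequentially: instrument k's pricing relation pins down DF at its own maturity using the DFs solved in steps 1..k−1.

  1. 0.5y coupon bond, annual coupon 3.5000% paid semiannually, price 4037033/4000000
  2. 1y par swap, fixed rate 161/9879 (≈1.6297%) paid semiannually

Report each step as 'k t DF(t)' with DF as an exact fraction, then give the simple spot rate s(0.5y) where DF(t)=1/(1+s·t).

1 1/2 9919/10000
2 1 9839/10000
s(0.5y) = (1/(9919/10000) − 1)/(1/2) = 162/9919 ≈ 1.6332%

step 1 [0.5y] bond c/2=7/400: DF=(4037033/4000000 − 7/400·(0))/(1+7/400) = 9919/10000 ≈ 0.991900
step 2 [1y] swap r/2=161/19758: DF=(1 − 161/19758·(0.991900))/(1+161/19758) = 9839/10000 ≈ 0.983900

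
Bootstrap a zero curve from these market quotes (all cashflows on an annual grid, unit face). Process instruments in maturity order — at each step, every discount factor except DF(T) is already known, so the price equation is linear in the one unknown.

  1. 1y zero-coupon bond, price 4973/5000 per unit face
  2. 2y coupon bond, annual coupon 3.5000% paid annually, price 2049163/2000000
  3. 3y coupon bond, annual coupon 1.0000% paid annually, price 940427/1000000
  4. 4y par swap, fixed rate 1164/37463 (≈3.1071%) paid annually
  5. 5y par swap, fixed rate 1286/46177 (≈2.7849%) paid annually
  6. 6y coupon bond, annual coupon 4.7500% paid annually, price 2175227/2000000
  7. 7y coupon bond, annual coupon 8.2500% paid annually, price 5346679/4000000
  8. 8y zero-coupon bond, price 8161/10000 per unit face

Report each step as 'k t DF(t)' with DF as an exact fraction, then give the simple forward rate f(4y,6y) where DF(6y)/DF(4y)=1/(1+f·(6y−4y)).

1 1 4973/5000
2 2 9563/10000
3 3 4559/5000
4 4 2209/2500
5 5 4357/5000
6 6 8289/10000
7 7 8197/10000
8 8 8161/10000
f(4y,6y) = ((2209/2500)/(8289/10000) − 1)/(2) = 547/16578 ≈ 3.2996%

step 1 [1y] zero: DF = P = 4973/5000 ≈ 0.994600
step 2 [2y] bond c/1=7/200: DF=(2049163/2000000 − 7/200·(0.994600))/(1+7/200) = 9563/10000 ≈ 0.956300
step 3 [3y] bond c/1=1/100: DF=(940427/1000000 − 1/100·(0.994600+0.956300))/(1+1/100) = 4559/5000 ≈ 0.911800
step 4 [4y] swap r/1=1164/37463: DF=(1 − 1164/37463·(0.994600+0.956300+0.911800))/(1+1164/37463) = 2209/2500 ≈ 0.883600
step 5 [5y] swap r/1=1286/46177: DF=(1 − 1286/46177·(0.994600+0.956300+0.911800+0.883600))/(1+1286/46177) = 4357/5000 ≈ 0.871400
step 6 [6y] bond c/1=19/400: DF=(2175227/2000000 − 19/400·(0.994600+0.956300+0.911800+0.883600+0.871400))/(1+19/400) = 8289/10000 ≈ 0.828900
step 7 [7y] bond c/1=33/400: DF=(5346679/4000000 − 33/400·(0.994600+0.956300+0.911800+0.883600+0.871400+0.828900))/(1+33/400) = 8197/10000 ≈ 0.819700
step 8 [8y] zero: DF = P = 8161/10000 ≈ 0.816100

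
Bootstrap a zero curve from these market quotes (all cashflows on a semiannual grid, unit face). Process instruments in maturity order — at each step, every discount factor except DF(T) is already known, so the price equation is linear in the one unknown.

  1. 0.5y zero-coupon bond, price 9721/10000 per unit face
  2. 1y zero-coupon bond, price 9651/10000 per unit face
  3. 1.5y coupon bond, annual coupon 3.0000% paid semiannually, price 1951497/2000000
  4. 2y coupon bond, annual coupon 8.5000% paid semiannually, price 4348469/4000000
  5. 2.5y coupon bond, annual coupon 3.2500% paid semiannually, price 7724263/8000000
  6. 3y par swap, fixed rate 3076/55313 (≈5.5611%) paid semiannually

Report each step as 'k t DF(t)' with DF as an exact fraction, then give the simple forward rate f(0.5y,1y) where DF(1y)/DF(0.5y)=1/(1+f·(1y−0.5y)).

1 1/2 9721/10000
2 1 9651/10000
3 3/2 9327/10000
4 2 4629/5000
5 5/2 4447/5000
6 3 4231/5000
f(0.5y,1y) = ((9721/10000)/(9651/10000) − 1)/(1/2) = 140/9651 ≈ 1.4506%

step 1 [0.5y] zero: DF = P = 9721/10000 ≈ 0.972100
step 2 [1y] zero: DF = P = 9651/10000 ≈ 0.965100
step 3 [1.5y] bond c/2=3/200: DF=(1951497/2000000 − 3/200·(0.972100+0.965100))/(1+3/200) = 9327/10000 ≈ 0.932700
step 4 [2y] bond c/2=17/400: DF=(4348469/4000000 − 17/400·(0.972100+0.965100+0.932700))/(1+17/400) = 4629/5000 ≈ 0.925800
step 5 [2.5y] bond c/2=13/800: DF=(7724263/8000000 − 13/800·(0.972100+0.965100+0.932700+0.925800))/(1+13/800) = 4447/5000 ≈ 0.889400
step 6 [3y] swap r/2=1538/55313: DF=(1 − 1538/55313·(0.972100+0.965100+0.932700+0.925800+0.889400))/(1+1538/55313) = 4231/5000 ≈ 0.846200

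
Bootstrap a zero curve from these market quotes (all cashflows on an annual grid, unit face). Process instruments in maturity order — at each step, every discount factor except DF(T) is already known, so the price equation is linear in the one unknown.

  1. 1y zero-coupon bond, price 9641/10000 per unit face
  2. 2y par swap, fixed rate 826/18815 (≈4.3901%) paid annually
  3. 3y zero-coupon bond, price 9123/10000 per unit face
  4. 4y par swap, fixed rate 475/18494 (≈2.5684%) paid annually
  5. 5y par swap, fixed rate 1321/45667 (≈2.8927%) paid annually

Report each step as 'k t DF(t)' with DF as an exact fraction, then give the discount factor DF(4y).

1 1 9641/10000
2 2 4587/5000
3 3 9123/10000
4 4 181/200
5 5 8679/10000
DF(4y) = 181/200 ≈ 0.905000

step 1 [1y] zero: DF = P = 9641/10000 ≈ 0.964100
step 2 [2y] swap r/1=826/18815: DF=(1 − 826/18815·(0.964100))/(1+826/18815) = 4587/5000 ≈ 0.917400
step 3 [3y] zero: DF = P = 9123/10000 ≈ 0.912300
step 4 [4y] swap r/1=475/18494: DF=(1 − 475/18494·(0.964100+0.917400+0.912300))/(1+475/18494) = 181/200 ≈ 0.905000
step 5 [5y] swap r/1=1321/45667: DF=(1 − 1321/45667·(0.964100+0.917400+0.912300+0.905000))/(1+1321/45667) = 8679/10000 ≈ 0.867900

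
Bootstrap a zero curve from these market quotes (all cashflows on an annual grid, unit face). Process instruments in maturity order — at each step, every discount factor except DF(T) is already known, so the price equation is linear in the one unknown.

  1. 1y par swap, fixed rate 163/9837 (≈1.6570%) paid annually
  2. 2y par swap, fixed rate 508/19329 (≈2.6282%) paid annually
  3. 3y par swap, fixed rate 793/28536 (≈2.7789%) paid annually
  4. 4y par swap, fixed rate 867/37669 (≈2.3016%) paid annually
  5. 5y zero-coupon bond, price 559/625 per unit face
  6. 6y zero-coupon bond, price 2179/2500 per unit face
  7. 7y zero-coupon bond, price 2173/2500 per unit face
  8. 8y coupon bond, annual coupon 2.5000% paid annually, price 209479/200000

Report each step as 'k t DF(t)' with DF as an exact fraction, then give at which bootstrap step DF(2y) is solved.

1 1 9837/10000
2 2 2373/2500
3 3 9207/10000
4 4 9133/10000
5 5 559/625
6 6 2179/2500
7 7 2173/2500
8 8 8657/10000
DF(2y) is solved at step 2

step 1 [1y] swap r/1=163/9837: DF=(1 − 163/9837·(0))/(1+163/9837) = 9837/10000 ≈ 0.983700
step 2 [2y] swap r/1=508/19329: DF=(1 − 508/19329·(0.983700))/(1+508/19329) = 2373/2500 ≈ 0.949200
step 3 [3y] swap r/1=793/28536: DF=(1 − 793/28536·(0.983700+0.949200))/(1+793/28536) = 9207/10000 ≈ 0.920700
step 4 [4y] swap r/1=867/37669: DF=(1 − 867/37669·(0.983700+0.949200+0.920700))/(1+867/37669) = 9133/10000 ≈ 0.913300
step 5 [5y] zero: DF = P = 559/625 ≈ 0.894400
step 6 [6y] zero: DF = P = 2179/2500 ≈ 0.871600
step 7 [7y] zero: DF = P = 2173/2500 ≈ 0.869200
step 8 [8y] bond c/1=1/40: DF=(209479/200000 − 1/40·(0.983700+0.949200+0.920700+0.913300+0.894400+0.871600+0.869200))/(1+1/40) = 8657/10000 ≈ 0.865700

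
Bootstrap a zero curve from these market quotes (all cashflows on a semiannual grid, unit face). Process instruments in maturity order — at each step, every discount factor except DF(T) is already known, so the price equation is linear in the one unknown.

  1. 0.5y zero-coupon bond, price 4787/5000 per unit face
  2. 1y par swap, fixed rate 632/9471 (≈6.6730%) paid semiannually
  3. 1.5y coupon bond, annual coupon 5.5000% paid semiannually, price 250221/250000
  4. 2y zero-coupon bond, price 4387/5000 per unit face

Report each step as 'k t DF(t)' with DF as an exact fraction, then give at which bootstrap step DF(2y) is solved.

step 1 [0.5y] zero: DF = P = 4787/5000 ≈ 0.957400
step 2 [1y] swap r/2=316/9471: DF=(1 − 316/9471·(0.957400))/(1+316/9471) = 1171/1250 ≈ 0.936800
step 3 [1.5y] bond c/2=11/400: DF=(250221/250000 − 11/400·(0.957400+0.936800))/(1+11/400) = 4617/5000 ≈ 0.923400
step 4 [2y] zero: DF = P = 4387/5000 ≈ 0.877400

1 1/2 4787/5000
2 1 1171/1250
3 3/2 4617/5000
4 2 4387/5000
DF(2y) is solved at step 4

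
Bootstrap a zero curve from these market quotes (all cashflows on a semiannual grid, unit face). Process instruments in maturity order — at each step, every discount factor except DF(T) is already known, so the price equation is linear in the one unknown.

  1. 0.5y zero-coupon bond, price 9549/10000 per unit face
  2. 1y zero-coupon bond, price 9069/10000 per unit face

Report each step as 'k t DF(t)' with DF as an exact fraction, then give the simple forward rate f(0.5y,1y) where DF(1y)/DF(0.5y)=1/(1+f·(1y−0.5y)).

step 1 [0.5y] zero: DF = P = 9549/10000 ≈ 0.954900
step 2 [1y] zero: DF = P = 9069/10000 ≈ 0.906900

1 1/2 9549/10000
2 1 9069/10000
f(0.5y,1y) = ((9549/10000)/(9069/10000) − 1)/(1/2) = 320/3023 ≈ 10.5855%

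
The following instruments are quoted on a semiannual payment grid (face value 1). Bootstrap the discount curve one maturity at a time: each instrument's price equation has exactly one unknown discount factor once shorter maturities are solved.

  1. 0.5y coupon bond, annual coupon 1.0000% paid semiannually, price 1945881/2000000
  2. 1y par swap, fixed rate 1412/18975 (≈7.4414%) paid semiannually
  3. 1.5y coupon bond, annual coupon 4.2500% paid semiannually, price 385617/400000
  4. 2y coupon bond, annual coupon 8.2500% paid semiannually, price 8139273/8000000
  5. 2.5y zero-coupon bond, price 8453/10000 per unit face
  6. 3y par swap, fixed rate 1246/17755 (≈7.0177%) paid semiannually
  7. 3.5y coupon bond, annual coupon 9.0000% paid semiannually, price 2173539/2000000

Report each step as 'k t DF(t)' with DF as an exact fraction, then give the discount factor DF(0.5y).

step 1 [0.5y] bond c/2=1/200: DF=(1945881/2000000 − 1/200·(0))/(1+1/200) = 9681/10000 ≈ 0.968100
step 2 [1y] swap r/2=706/18975: DF=(1 − 706/18975·(0.968100))/(1+706/18975) = 4647/5000 ≈ 0.929400
step 3 [1.5y] bond c/2=17/800: DF=(385617/400000 − 17/800·(0.968100+0.929400))/(1+17/800) = 1809/2000 ≈ 0.904500
step 4 [2y] bond c/2=33/800: DF=(8139273/8000000 − 33/800·(0.968100+0.929400+0.904500))/(1+33/800) = 8661/10000 ≈ 0.866100
step 5 [2.5y] zero: DF = P = 8453/10000 ≈ 0.845300
step 6 [3y] swap r/2=623/17755: DF=(1 − 623/17755·(0.968100+0.929400+0.904500+0.866100+0.845300))/(1+623/17755) = 8131/10000 ≈ 0.813100
step 7 [3.5y] bond c/2=9/200: DF=(2173539/2000000 − 9/200·(0.968100+0.929400+0.904500+0.866100+0.845300+0.813100))/(1+9/200) = 4053/5000 ≈ 0.810600

1 1/2 9681/10000
2 1 4647/5000
3 3/2 1809/2000
4 2 8661/10000
5 5/2 8453/10000
6 3 8131/10000
7 7/2 4053/5000
DF(0.5y) = 9681/10000 ≈ 0.968100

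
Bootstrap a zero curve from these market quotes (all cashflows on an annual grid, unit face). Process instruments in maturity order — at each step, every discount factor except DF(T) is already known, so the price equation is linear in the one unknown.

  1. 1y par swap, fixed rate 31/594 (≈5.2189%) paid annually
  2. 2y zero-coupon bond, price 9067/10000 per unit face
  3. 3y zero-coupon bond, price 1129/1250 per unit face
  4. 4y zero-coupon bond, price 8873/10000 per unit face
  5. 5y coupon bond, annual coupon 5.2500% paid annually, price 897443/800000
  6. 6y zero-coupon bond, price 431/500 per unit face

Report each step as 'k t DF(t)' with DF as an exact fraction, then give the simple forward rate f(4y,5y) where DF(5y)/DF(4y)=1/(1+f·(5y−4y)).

1 1 594/625
2 2 9067/10000
3 3 1129/1250
4 4 8873/10000
5 5 8839/10000
6 6 431/500
f(4y,5y) = ((8873/10000)/(8839/10000) − 1)/(1) = 34/8839 ≈ 0.3847%

step 1 [1y] swap r/1=31/594: DF=(1 − 31/594·(0))/(1+31/594) = 594/625 ≈ 0.950400
step 2 [2y] zero: DF = P = 9067/10000 ≈ 0.906700
step 3 [3y] zero: DF = P = 1129/1250 ≈ 0.903200
step 4 [4y] zero: DF = P = 8873/10000 ≈ 0.887300
step 5 [5y] bond c/1=21/400: DF=(897443/800000 − 21/400·(0.950400+0.906700+0.903200+0.887300))/(1+21/400) = 8839/10000 ≈ 0.883900
step 6 [6y] zero: DF = P = 431/500 ≈ 0.862000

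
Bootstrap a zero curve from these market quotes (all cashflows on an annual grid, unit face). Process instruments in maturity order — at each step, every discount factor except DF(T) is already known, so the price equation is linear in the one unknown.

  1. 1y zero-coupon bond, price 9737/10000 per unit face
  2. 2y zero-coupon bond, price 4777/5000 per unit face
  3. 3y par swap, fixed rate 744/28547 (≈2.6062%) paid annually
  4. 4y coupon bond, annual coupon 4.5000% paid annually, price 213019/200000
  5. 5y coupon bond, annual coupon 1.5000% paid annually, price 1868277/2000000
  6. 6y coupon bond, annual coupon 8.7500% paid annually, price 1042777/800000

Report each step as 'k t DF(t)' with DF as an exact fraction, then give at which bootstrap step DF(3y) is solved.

step 1 [1y] zero: DF = P = 9737/10000 ≈ 0.973700
step 2 [2y] zero: DF = P = 4777/5000 ≈ 0.955400
step 3 [3y] swap r/1=744/28547: DF=(1 − 744/28547·(0.973700+0.955400))/(1+744/28547) = 1157/1250 ≈ 0.925600
step 4 [4y] bond c/1=9/200: DF=(213019/200000 − 9/200·(0.973700+0.955400+0.925600))/(1+9/200) = 8963/10000 ≈ 0.896300
step 5 [5y] bond c/1=3/200: DF=(1868277/2000000 − 3/200·(0.973700+0.955400+0.925600+0.896300))/(1+3/200) = 8649/10000 ≈ 0.864900
step 6 [6y] bond c/1=7/80: DF=(1042777/800000 − 7/80·(0.973700+0.955400+0.925600+0.896300+0.864900))/(1+7/80) = 517/625 ≈ 0.827200

1 1 9737/10000
2 2 4777/5000
3 3 1157/1250
4 4 8963/10000
5 5 8649/10000
6 6 517/625
DF(3y) is solved at step 3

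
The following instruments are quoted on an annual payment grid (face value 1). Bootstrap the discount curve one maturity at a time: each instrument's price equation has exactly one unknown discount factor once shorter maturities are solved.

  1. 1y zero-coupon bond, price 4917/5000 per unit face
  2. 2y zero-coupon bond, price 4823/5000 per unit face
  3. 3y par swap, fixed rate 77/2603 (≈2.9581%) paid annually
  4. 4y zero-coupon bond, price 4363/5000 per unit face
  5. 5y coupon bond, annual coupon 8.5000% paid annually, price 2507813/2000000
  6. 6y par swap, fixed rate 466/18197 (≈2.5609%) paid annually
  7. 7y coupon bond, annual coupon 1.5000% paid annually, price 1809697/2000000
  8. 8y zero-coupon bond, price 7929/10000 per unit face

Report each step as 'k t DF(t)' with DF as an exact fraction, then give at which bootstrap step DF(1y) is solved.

step 1 [1y] zero: DF = P = 4917/5000 ≈ 0.983400
step 2 [2y] zero: DF = P = 4823/5000 ≈ 0.964600
step 3 [3y] swap r/1=77/2603: DF=(1 − 77/2603·(0.983400+0.964600))/(1+77/2603) = 9153/10000 ≈ 0.915300
step 4 [4y] zero: DF = P = 4363/5000 ≈ 0.872600
step 5 [5y] bond c/1=17/200: DF=(2507813/2000000 − 17/200·(0.983400+0.964600+0.915300+0.872600))/(1+17/200) = 863/1000 ≈ 0.863000
step 6 [6y] swap r/1=466/18197: DF=(1 − 466/18197·(0.983400+0.964600+0.915300+0.872600+0.863000))/(1+466/18197) = 4301/5000 ≈ 0.860200
step 7 [7y] bond c/1=3/200: DF=(1809697/2000000 − 3/200·(0.983400+0.964600+0.915300+0.872600+0.863000+0.860200))/(1+3/200) = 2027/2500 ≈ 0.810800
step 8 [8y] zero: DF = P = 7929/10000 ≈ 0.792900

1 1 4917/5000
2 2 4823/5000
3 3 9153/10000
4 4 4363/5000
5 5 863/1000
6 6 4301/5000
7 7 2027/2500
8 8 7929/10000
DF(1y) is solved at step 1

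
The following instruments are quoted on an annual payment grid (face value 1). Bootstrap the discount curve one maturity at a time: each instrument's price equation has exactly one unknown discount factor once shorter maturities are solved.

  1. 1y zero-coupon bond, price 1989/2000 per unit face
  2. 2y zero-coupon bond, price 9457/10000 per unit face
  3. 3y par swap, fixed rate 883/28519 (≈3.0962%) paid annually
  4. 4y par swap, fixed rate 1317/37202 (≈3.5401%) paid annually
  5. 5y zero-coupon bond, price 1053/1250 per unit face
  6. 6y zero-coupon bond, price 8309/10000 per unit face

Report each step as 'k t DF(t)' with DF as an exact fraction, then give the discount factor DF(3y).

1 1 1989/2000
2 2 9457/10000
3 3 9117/10000
4 4 8683/10000
5 5 1053/1250
6 6 8309/10000
DF(3y) = 9117/10000 ≈ 0.911700

step 1 [1y] zero: DF = P = 1989/2000 ≈ 0.994500
step 2 [2y] zero: DF = P = 9457/10000 ≈ 0.945700
step 3 [3y] swap r/1=883/28519: DF=(1 − 883/28519·(0.994500+0.945700))/(1+883/28519) = 9117/10000 ≈ 0.911700
step 4 [4y] swap r/1=1317/37202: DF=(1 − 1317/37202·(0.994500+0.945700+0.911700))/(1+1317/37202) = 8683/10000 ≈ 0.868300
step 5 [5y] zero: DF = P = 1053/1250 ≈ 0.842400
step 6 [6y] zero: DF = P = 8309/10000 ≈ 0.830900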